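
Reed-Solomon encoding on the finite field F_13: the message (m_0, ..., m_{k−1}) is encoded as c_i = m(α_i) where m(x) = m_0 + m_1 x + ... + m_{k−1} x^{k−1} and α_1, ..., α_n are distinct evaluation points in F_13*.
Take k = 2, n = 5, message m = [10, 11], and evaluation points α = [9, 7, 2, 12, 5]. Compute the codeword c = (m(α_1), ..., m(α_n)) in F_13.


c = [5, 9, 6, 12, 0]

Message polynomial: m(x) = 10 + 11·x (mod 13).
For each evaluation point α_i, compute m(α_i) mod 13:
  α_1 = 9: Horner steps 11 → 5, so m(9) = 5.
  α_2 = 7: Horner steps 11 → 9, so m(7) = 9.
  α_3 = 2: Horner steps 11 → 6, so m(2) = 6.
  α_4 = 12: Horner steps 11 → 12, so m(12) = 12.
  α_5 = 5: Horner steps 11 → 0, so m(5) = 0.
Codeword c = [5, 9, 6, 12, 0] ∈ F_13^5.


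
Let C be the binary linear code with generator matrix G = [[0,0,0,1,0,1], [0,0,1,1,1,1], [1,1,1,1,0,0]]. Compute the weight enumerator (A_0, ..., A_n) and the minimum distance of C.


Weight distribution: A_0 = 1, A_2 = 2, A_4 = 5. Minimum distance d = 2.

Enumerate all 2^3 = 8 messages m ∈ F_2^3.
For each, compute codeword c = mG in F_2^6, then tally its weight.
  m = 000 → c = 000000, weight = 0.
  m = 100 → c = 000101, weight = 2.
  m = 010 → c = 001111, weight = 4.
  m = 110 → c = 001010, weight = 2.
  m = 001 → c = 111100, weight = 4.
  m = 101 → c = 111001, weight = 4.
  m = 011 → c = 110011, weight = 4.
  m = 111 → c = 110110, weight = 4.
Tally weights:
  weight 0: 1 codewords.
  weight 2: 2 codewords.
  weight 4: 5 codewords.
Minimum distance d = smallest w > 0 with A_w > 0 = 2.
Sanity: Σ A_w = 8 = 2^3 = 8 ✓.


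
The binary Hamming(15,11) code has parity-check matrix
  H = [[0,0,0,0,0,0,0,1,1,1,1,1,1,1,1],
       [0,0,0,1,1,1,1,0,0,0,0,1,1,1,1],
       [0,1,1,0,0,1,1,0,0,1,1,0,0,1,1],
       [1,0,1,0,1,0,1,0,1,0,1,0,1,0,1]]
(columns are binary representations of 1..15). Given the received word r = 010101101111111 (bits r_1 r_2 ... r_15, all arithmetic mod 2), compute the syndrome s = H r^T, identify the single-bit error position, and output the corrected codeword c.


s = (1, 1, 1, 1)^T, error position = 15, corrected codeword c = 010101101111110

Compute s = H r^T mod 2 one row at a time:
  s_1 = 0 + 1 + 1 + 1 + 1 + 1 + 1 + 1 = 7 ≡ 1 (mod 2).
  s_2 = 1 + 0 + 1 + 1 + 1 + 1 + 1 + 1 = 7 ≡ 1 (mod 2).
  s_3 = 1 + 0 + 1 + 1 + 1 + 1 + 1 + 1 = 7 ≡ 1 (mod 2).
  s_4 = 0 + 0 + 0 + 1 + 1 + 1 + 1 + 1 = 5 ≡ 1 (mod 2).
s = (1, 1, 1, 1)^T — this equals column 15 of H (binary 1111), so error is at position 15.
Correct: flip bit 15 of r = 010101101111111 to get c = 010101101111110.


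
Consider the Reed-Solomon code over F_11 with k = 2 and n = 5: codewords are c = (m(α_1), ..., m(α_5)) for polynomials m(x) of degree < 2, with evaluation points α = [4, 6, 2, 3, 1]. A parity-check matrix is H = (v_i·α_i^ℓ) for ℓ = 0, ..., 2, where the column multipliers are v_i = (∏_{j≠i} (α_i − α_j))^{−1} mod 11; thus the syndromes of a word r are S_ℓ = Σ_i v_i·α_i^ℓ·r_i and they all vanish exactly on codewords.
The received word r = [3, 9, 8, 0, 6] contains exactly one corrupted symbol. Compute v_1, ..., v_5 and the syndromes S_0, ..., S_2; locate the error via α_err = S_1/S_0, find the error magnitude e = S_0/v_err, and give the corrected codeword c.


S = (7, 7, 7), error at position 5, error magnitude e = 1, c = [3, 9, 8, 0, 5].

Step 1: column multipliers v_i = (∏_{j≠i}(α_i − α_j))^{−1} mod 11.
  i = 1 (α = 4): (4−6)(4−2)(4−3)(4−1) = (−2)·2·1·3 = −12 ≡ 10, so v_1 = 10^{−1} = 10 (mod 11).
  i = 2 (α = 6): (6−4)(6−2)(6−3)(6−1) = 2·4·3·5 = 120 ≡ 10, so v_2 = 10^{−1} = 10 (mod 11).
  i = 3 (α = 2): (2−4)(2−6)(2−3)(2−1) = (−2)·(−4)·(−1)·1 = −8 ≡ 3, so v_3 = 3^{−1} = 4 (mod 11).
  i = 4 (α = 3): (3−4)(3−6)(3−2)(3−1) = (−1)·(−3)·1·2 = 6 ≡ 6, so v_4 = 6^{−1} = 2 (mod 11).
  i = 5 (α = 1): (1−4)(1−6)(1−2)(1−3) = (−3)·(−5)·(−1)·(−2) = 30 ≡ 8, so v_5 = 8^{−1} = 7 (mod 11).
  v = [10, 10, 4, 2, 7].
Step 2: syndromes of r = [3, 9, 8, 0, 6] (all sums mod 11).
  S_0 = Σ v_i r_i = 10·3 + 10·9 + 4·8 + 2·0 + 7·6 = 194 ≡ 7.
  S_1 = Σ v_i α_i r_i = 10·4·3 + 10·6·9 + 4·2·8 + 2·3·0 + 7·1·6 = 766 ≡ 7.
  α_i^2 mod 11 = [5, 3, 4, 9, 1].
  S_2 = Σ v_i α_i^2 r_i = 10·5·3 + 10·3·9 + 4·4·8 + 2·9·0 + 7·1·6 = 590 ≡ 7.
  S = (7, 7, 7) ≠ 0, so r is not a codeword (an error is present).
Step 3: locate the error. For a single error e at position i, S_ℓ = v_i·e·α_i^ℓ, so α_err = S_1/S_0.
  S_0^{−1} = 7^{−1} = 8 (mod 11), so α_err = 7·8 = 56 ≡ 1 = α_5. Error position i = 5.
  Consistency check: S_2/S_1 = 7·8 = 56 ≡ 1 = α_err ✓ (single-error assumption holds).
Step 4: error magnitude e = S_0/v_5 = S_0·∏_{j≠5}(α_5 − α_j) = 7·8 = 56 ≡ 1 (mod 11).
Step 5: correct position 5: c_5 = r_5 − e = 6 − 1 ≡ 5 (mod 11). Hence c = [3, 9, 8, 0, 5].
  Check: interpolating c through the α_i gives m(x) = 2 + 3·x (degree < 2) with m(α_i) = c_i for every i, so c is indeed a codeword.


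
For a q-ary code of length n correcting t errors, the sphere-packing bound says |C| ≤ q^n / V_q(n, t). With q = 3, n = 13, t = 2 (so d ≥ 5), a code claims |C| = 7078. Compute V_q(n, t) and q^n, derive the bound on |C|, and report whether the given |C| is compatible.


V_q(n, t) = 339, q^n = 1594323, Hamming bound = 4703, |C| = 7078 > bound (violated).

Step 1: Compute V_q(n, t) = Σ_{j=0}^2 C(n, j) (q−1)^j.
  j = 0: C(13,0)·(2)^0 = 1·1 = 1.
  j = 1: C(13,1)·(2)^1 = 13·2 = 26.
  j = 2: C(13,2)·(2)^2 = 78·4 = 312.
  V_q(n, t) = 1 + 26 + 312 = 339.
Step 2: q^n = 3^13 = 1594323.
Step 3: Hamming bound ⌊q^n / V_q(n,t)⌋ = ⌊1594323/339⌋ = 4703.
Step 4: Compare |C| = 7078 to 4703: violated.
The claimed |C| lies above the Hamming bound, so no 3-ary code of length 13 with d ≥ 5 can have 7078 codewords.


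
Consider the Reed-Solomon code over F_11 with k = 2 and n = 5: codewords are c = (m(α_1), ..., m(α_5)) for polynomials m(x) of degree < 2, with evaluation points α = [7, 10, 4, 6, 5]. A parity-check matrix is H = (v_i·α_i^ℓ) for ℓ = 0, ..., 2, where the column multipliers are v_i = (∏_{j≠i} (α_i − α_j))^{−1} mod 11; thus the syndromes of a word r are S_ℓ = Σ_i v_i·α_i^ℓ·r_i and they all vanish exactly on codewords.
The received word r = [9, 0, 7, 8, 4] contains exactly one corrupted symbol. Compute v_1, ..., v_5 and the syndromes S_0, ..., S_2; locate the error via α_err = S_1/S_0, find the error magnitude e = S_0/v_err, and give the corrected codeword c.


S = (5, 8, 4), error at position 4, error magnitude e = 7, c = [9, 0, 7, 1, 4].

Step 1: column multipliers v_i = (∏_{j≠i}(α_i − α_j))^{−1} mod 11.
  i = 1 (α = 7): (7−10)(7−4)(7−6)(7−5) = (−3)·3·1·2 = −18 ≡ 4, so v_1 = 4^{−1} = 3 (mod 11).
  i = 2 (α = 10): (10−7)(10−4)(10−6)(10−5) = 3·6·4·5 = 360 ≡ 8, so v_2 = 8^{−1} = 7 (mod 11).
  i = 3 (α = 4): (4−7)(4−10)(4−6)(4−5) = (−3)·(−6)·(−2)·(−1) = 36 ≡ 3, so v_3 = 3^{−1} = 4 (mod 11).
  i = 4 (α = 6): (6−7)(6−10)(6−4)(6−5) = (−1)·(−4)·2·1 = 8 ≡ 8, so v_4 = 8^{−1} = 7 (mod 11).
  i = 5 (α = 5): (5−7)(5−10)(5−4)(5−6) = (−2)·(−5)·1·(−1) = −10 ≡ 1, so v_5 = 1^{−1} = 1 (mod 11).
  v = [3, 7, 4, 7, 1].
Step 2: syndromes of r = [9, 0, 7, 8, 4] (all sums mod 11).
  S_0 = Σ v_i r_i = 3·9 + 7·0 + 4·7 + 7·8 + 1·4 = 115 ≡ 5.
  S_1 = Σ v_i α_i r_i = 3·7·9 + 7·10·0 + 4·4·7 + 7·6·8 + 1·5·4 = 657 ≡ 8.
  α_i^2 mod 11 = [5, 1, 5, 3, 3].
  S_2 = Σ v_i α_i^2 r_i = 3·5·9 + 7·1·0 + 4·5·7 + 7·3·8 + 1·3·4 = 455 ≡ 4.
  S = (5, 8, 4) ≠ 0, so r is not a codeword (an error is present).
Step 3: locate the error. For a single error e at position i, S_ℓ = v_i·e·α_i^ℓ, so α_err = S_1/S_0.
  S_0^{−1} = 5^{−1} = 9 (mod 11), so α_err = 8·9 = 72 ≡ 6 = α_4. Error position i = 4.
  Consistency check: S_2/S_1 = 4·7 = 28 ≡ 6 = α_err ✓ (single-error assumption holds).
Step 4: error magnitude e = S_0/v_4 = S_0·∏_{j≠4}(α_4 − α_j) = 5·8 = 40 ≡ 7 (mod 11).
Step 5: correct position 4: c_4 = r_4 − e = 8 − 7 ≡ 1 (mod 11). Hence c = [9, 0, 7, 1, 4].
  Check: interpolating c through the α_i gives m(x) = 8 + 8·x (degree < 2) with m(α_i) = c_i for every i, so c is indeed a codeword.


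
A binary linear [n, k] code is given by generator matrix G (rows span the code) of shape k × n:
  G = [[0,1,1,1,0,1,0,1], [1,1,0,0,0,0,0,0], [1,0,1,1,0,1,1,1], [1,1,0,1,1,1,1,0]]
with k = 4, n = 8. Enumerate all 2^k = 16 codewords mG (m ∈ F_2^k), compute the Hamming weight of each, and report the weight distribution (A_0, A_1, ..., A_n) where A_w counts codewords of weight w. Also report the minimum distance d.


Weight distribution: A_0 = 1, A_1 = 1, A_2 = 1, A_3 = 2, A_4 = 3, A_5 = 5, A_6 = 3. Minimum distance d = 1.

Enumerate all 2^4 = 16 messages m ∈ F_2^4.
For each, compute codeword c = mG in F_2^8, then tally its weight.
  m = 0000 → c = 00000000, weight = 0.
  m = 1000 → c = 01110101, weight = 5.
  m = 0100 → c = 11000000, weight = 2.
  m = 1100 → c = 10110101, weight = 5.
  m = 0010 → c = 10110111, weight = 6.
  m = 1010 → c = 11000010, weight = 3.
  m = 0110 → c = 01110111, weight = 6.
  m = 1110 → c = 00000010, weight = 1.
  m = 0001 → c = 11011110, weight = 6.
  m = 1001 → c = 10101011, weight = 5.
  m = 0101 → c = 00011110, weight = 4.
  m = 1101 → c = 01101011, weight = 5.
  m = 0011 → c = 01101001, weight = 4.
  m = 1011 → c = 00011100, weight = 3.
  m = 0111 → c = 10101001, weight = 4.
  m = 1111 → c = 11011100, weight = 5.
Tally weights:
  weight 0: 1 codewords.
  weight 1: 1 codewords.
  weight 2: 1 codewords.
  weight 3: 2 codewords.
  weight 4: 3 codewords.
  weight 5: 5 codewords.
  weight 6: 3 codewords.
Minimum distance d = smallest w > 0 with A_w > 0 = 1.
Sanity: Σ A_w = 16 = 2^4 = 16 ✓.


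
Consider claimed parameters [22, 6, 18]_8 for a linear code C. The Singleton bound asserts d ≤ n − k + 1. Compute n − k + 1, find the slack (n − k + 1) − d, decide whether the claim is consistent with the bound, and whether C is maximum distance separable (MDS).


Singleton RHS = n − k + 1 = 17, slack = -1, bound violated (no such code; not MDS).

Singleton bound: d ≤ n − k + 1.
Here n = 22, k = 6, so n − k + 1 = 17.
Given d = 18, check d ≤ 17: NO.
Slack = (n − k + 1) − d = -1.
The slack is negative: d = 18 exceeds n − k + 1 = 17 by 1, so the Singleton bound is violated and no linear [22, 6, 18]_8 code can exist. In particular it is not MDS (MDS requires d = n − k + 1 exactly).
Description: the claimed parameters are [22, 6, 18]_8; such a code would be impossible (violates the Singleton bound).


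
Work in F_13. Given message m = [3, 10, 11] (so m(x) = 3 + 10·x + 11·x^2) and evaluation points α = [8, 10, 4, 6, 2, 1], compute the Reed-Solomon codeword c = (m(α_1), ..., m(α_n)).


c = [7, 7, 11, 4, 2, 11]

Message polynomial: m(x) = 3 + 10·x + 11·x^2 (mod 13).
For each evaluation point α_i, compute m(α_i) mod 13:
  α_1 = 8: Horner steps 11 → 7 → 7, so m(8) = 7.
  α_2 = 10: Horner steps 11 → 3 → 7, so m(10) = 7.
  α_3 = 4: Horner steps 11 → 2 → 11, so m(4) = 11.
  α_4 = 6: Horner steps 11 → 11 → 4, so m(6) = 4.
  α_5 = 2: Horner steps 11 → 6 → 2, so m(2) = 2.
  α_6 = 1: Horner steps 11 → 8 → 11, so m(1) = 11.
Codeword c = [7, 7, 11, 4, 2, 11] ∈ F_13^6.


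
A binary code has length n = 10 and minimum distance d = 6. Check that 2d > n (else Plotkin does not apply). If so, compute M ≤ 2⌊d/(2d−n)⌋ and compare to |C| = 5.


Plotkin bound M ≤ 6; given |C| = 5 ≤ bound (satisfied).

Check applicability: 2d = 12, n = 10.
2d − n = 2 > 0, so Plotkin applies.
Compute d/(2d−n) = 6/2 ≈ 3.0000.
⌊d/(2d−n)⌋ = 3.
Plotkin bound: M ≤ 2·3 = 6.
Given |C| = 5, check: satisfied.
This |C| is below the Plotkin bound.


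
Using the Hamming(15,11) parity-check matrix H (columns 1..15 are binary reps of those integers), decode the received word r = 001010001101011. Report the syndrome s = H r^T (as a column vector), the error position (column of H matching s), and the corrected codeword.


s = (1, 0, 0, 0)^T, error position = 8, corrected codeword c = 001010011101011

Compute s = H r^T mod 2 one row at a time:
  s_1 = 0 + 1 + 1 + 0 + 1 + 0 + 1 + 1 = 5 ≡ 1 (mod 2).
  s_2 = 0 + 1 + 0 + 0 + 1 + 0 + 1 + 1 = 4 ≡ 0 (mod 2).
  s_3 = 0 + 1 + 0 + 0 + 1 + 0 + 1 + 1 = 4 ≡ 0 (mod 2).
  s_4 = 0 + 1 + 1 + 0 + 1 + 0 + 0 + 1 = 4 ≡ 0 (mod 2).
s = (1, 0, 0, 0)^T — this equals column 8 of H (binary 1000), so error is at position 8.
Correct: flip bit 8 of r = 001010001101011 to get c = 001010011101011.


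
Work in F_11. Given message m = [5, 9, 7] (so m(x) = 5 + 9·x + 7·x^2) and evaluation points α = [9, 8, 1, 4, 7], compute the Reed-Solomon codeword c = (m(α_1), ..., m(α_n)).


c = [4, 8, 10, 10, 4]

Message polynomial: m(x) = 5 + 9·x + 7·x^2 (mod 11).
For each evaluation point α_i, compute m(α_i) mod 11:
  α_1 = 9: Horner steps 7 → 6 → 4, so m(9) = 4.
  α_2 = 8: Horner steps 7 → 10 → 8, so m(8) = 8.
  α_3 = 1: Horner steps 7 → 5 → 10, so m(1) = 10.
  α_4 = 4: Horner steps 7 → 4 → 10, so m(4) = 10.
  α_5 = 7: Horner steps 7 → 3 → 4, so m(7) = 4.
Codeword c = [4, 8, 10, 10, 4] ∈ F_11^5.


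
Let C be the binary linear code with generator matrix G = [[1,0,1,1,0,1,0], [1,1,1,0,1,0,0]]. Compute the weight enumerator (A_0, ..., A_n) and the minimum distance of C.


Weight distribution: A_0 = 1, A_4 = 3. Minimum distance d = 4.

Enumerate all 2^2 = 4 messages m ∈ F_2^2.
For each, compute codeword c = mG in F_2^7, then tally its weight.
  m = 00 → c = 0000000, weight = 0.
  m = 10 → c = 1011010, weight = 4.
  m = 01 → c = 1110100, weight = 4.
  m = 11 → c = 0101110, weight = 4.
Tally weights:
  weight 0: 1 codewords.
  weight 4: 3 codewords.
Minimum distance d = smallest w > 0 with A_w > 0 = 4.
Sanity: Σ A_w = 4 = 2^2 = 4 ✓.


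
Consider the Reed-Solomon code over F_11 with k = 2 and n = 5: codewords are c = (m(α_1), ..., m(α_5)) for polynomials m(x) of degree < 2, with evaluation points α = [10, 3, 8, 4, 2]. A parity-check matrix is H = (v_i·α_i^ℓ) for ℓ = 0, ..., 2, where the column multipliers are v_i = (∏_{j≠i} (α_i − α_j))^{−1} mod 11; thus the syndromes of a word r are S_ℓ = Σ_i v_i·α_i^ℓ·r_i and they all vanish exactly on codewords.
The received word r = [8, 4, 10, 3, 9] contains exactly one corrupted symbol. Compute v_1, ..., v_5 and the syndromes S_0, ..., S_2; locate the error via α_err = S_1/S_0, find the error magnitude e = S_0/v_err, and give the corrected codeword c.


S = (6, 1, 2), error at position 5, error magnitude e = 4, c = [8, 4, 10, 3, 5].

Step 1: column multipliers v_i = (∏_{j≠i}(α_i − α_j))^{−1} mod 11.
  i = 1 (α = 10): (10−3)(10−8)(10−4)(10−2) = 7·2·6·8 = 672 ≡ 1, so v_1 = 1^{−1} = 1 (mod 11).
  i = 2 (α = 3): (3−10)(3−8)(3−4)(3−2) = (−7)·(−5)·(−1)·1 = −35 ≡ 9, so v_2 = 9^{−1} = 5 (mod 11).
  i = 3 (α = 8): (8−10)(8−3)(8−4)(8−2) = (−2)·5·4·6 = −240 ≡ 2, so v_3 = 2^{−1} = 6 (mod 11).
  i = 4 (α = 4): (4−10)(4−3)(4−8)(4−2) = (−6)·1·(−4)·2 = 48 ≡ 4, so v_4 = 4^{−1} = 3 (mod 11).
  i = 5 (α = 2): (2−10)(2−3)(2−8)(2−4) = (−8)·(−1)·(−6)·(−2) = 96 ≡ 8, so v_5 = 8^{−1} = 7 (mod 11).
  v = [1, 5, 6, 3, 7].
Step 2: syndromes of r = [8, 4, 10, 3, 9] (all sums mod 11).
  S_0 = Σ v_i r_i = 1·8 + 5·4 + 6·10 + 3·3 + 7·9 = 160 ≡ 6.
  S_1 = Σ v_i α_i r_i = 1·10·8 + 5·3·4 + 6·8·10 + 3·4·3 + 7·2·9 = 782 ≡ 1.
  α_i^2 mod 11 = [1, 9, 9, 5, 4].
  S_2 = Σ v_i α_i^2 r_i = 1·1·8 + 5·9·4 + 6·9·10 + 3·5·3 + 7·4·9 = 1025 ≡ 2.
  S = (6, 1, 2) ≠ 0, so r is not a codeword (an error is present).
Step 3: locate the error. For a single error e at position i, S_ℓ = v_i·e·α_i^ℓ, so α_err = S_1/S_0.
  S_0^{−1} = 6^{−1} = 2 (mod 11), so α_err = 1·2 = 2 ≡ 2 = α_5. Error position i = 5.
  Consistency check: S_2/S_1 = 2·1 = 2 ≡ 2 = α_err ✓ (single-error assumption holds).
Step 4: error magnitude e = S_0/v_5 = S_0·∏_{j≠5}(α_5 − α_j) = 6·8 = 48 ≡ 4 (mod 11).
Step 5: correct position 5: c_5 = r_5 − e = 9 − 4 ≡ 5 (mod 11). Hence c = [8, 4, 10, 3, 5].
  Check: interpolating c through the α_i gives m(x) = 7 + 10·x (degree < 2) with m(α_i) = c_i for every i, so c is indeed a codeword.


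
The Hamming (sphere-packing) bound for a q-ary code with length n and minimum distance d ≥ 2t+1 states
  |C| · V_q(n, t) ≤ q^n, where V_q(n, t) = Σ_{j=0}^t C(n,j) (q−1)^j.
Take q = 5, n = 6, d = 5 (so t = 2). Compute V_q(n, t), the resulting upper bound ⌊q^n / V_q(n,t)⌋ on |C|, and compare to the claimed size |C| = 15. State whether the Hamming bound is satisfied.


V_q(n, t) = 265, q^n = 15625, Hamming bound = 58, |C| = 15 ≤ bound (satisfied).

Step 1: Compute V_q(n, t) = Σ_{j=0}^2 C(n, j) (q−1)^j.
  j = 0: C(6,0)·(4)^0 = 1·1 = 1.
  j = 1: C(6,1)·(4)^1 = 6·4 = 24.
  j = 2: C(6,2)·(4)^2 = 15·16 = 240.
  V_q(n, t) = 1 + 24 + 240 = 265.
Step 2: q^n = 5^6 = 15625.
Step 3: Hamming bound ⌊q^n / V_q(n,t)⌋ = ⌊15625/265⌋ = 58.
Step 4: Compare |C| = 15 to 58: satisfied.
The claimed |C| lies below the Hamming bound.


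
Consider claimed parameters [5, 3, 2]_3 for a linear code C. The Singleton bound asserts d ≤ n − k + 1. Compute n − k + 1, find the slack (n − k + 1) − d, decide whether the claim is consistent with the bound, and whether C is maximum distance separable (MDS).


Singleton RHS = n − k + 1 = 3, slack = 1, bound satisfied, not MDS.

Singleton bound: d ≤ n − k + 1.
Here n = 5, k = 3, so n − k + 1 = 3.
Given d = 2, check d ≤ 3: YES.
Slack = (n − k + 1) − d = 1.
The code is NOT MDS (slack = 1 > 0).
Description: the claimed parameters are [5, 3, 2]_3; such a code would be non-MDS.


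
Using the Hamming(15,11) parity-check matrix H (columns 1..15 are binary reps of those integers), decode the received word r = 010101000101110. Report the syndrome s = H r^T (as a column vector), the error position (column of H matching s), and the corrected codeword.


s = (0, 1, 0, 1)^T, error position = 5, corrected codeword c = 010111000101110

Compute s = H r^T mod 2 one row at a time:
  s_1 = 0 + 0 + 1 + 0 + 1 + 1 + 1 + 0 = 4 ≡ 0 (mod 2).
  s_2 = 1 + 0 + 1 + 0 + 1 + 1 + 1 + 0 = 5 ≡ 1 (mod 2).
  s_3 = 1 + 0 + 1 + 0 + 1 + 0 + 1 + 0 = 4 ≡ 0 (mod 2).
  s_4 = 0 + 0 + 0 + 0 + 0 + 0 + 1 + 0 = 1 ≡ 1 (mod 2).
s = (0, 1, 0, 1)^T — this equals column 5 of H (binary 0101), so error is at position 5.
Correct: flip bit 5 of r = 010101000101110 to get c = 010111000101110.


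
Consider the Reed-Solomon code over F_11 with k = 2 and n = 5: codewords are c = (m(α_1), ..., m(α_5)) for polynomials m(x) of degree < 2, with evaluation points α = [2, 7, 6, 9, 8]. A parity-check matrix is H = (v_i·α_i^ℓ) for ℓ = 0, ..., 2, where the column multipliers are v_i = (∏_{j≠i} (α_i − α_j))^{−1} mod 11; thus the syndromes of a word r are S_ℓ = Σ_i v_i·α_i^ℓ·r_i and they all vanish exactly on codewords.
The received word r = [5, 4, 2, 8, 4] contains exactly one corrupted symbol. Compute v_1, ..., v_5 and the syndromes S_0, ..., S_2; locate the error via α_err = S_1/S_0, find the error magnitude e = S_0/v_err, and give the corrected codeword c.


S = (2, 5, 7), error at position 5, error magnitude e = 9, c = [5, 4, 2, 8, 6].

Step 1: column multipliers v_i = (∏_{j≠i}(α_i − α_j))^{−1} mod 11.
  i = 1 (α = 2): (2−7)(2−6)(2−9)(2−8) = (−5)·(−4)·(−7)·(−6) = 840 ≡ 4, so v_1 = 4^{−1} = 3 (mod 11).
  i = 2 (α = 7): (7−2)(7−6)(7−9)(7−8) = 5·1·(−2)·(−1) = 10 ≡ 10, so v_2 = 10^{−1} = 10 (mod 11).
  i = 3 (α = 6): (6−2)(6−7)(6−9)(6−8) = 4·(−1)·(−3)·(−2) = −24 ≡ 9, so v_3 = 9^{−1} = 5 (mod 11).
  i = 4 (α = 9): (9−2)(9−7)(9−6)(9−8) = 7·2·3·1 = 42 ≡ 9, so v_4 = 9^{−1} = 5 (mod 11).
  i = 5 (α = 8): (8−2)(8−7)(8−6)(8−9) = 6·1·2·(−1) = −12 ≡ 10, so v_5 = 10^{−1} = 10 (mod 11).
  v = [3, 10, 5, 5, 10].
Step 2: syndromes of r = [5, 4, 2, 8, 4] (all sums mod 11).
  S_0 = Σ v_i r_i = 3·5 + 10·4 + 5·2 + 5·8 + 10·4 = 145 ≡ 2.
  S_1 = Σ v_i α_i r_i = 3·2·5 + 10·7·4 + 5·6·2 + 5·9·8 + 10·8·4 = 1050 ≡ 5.
  α_i^2 mod 11 = [4, 5, 3, 4, 9].
  S_2 = Σ v_i α_i^2 r_i = 3·4·5 + 10·5·4 + 5·3·2 + 5·4·8 + 10·9·4 = 810 ≡ 7.
  S = (2, 5, 7) ≠ 0, so r is not a codeword (an error is present).
Step 3: locate the error. For a single error e at position i, S_ℓ = v_i·e·α_i^ℓ, so α_err = S_1/S_0.
  S_0^{−1} = 2^{−1} = 6 (mod 11), so α_err = 5·6 = 30 ≡ 8 = α_5. Error position i = 5.
  Consistency check: S_2/S_1 = 7·9 = 63 ≡ 8 = α_err ✓ (single-error assumption holds).
Step 4: error magnitude e = S_0/v_5 = S_0·∏_{j≠5}(α_5 − α_j) = 2·10 = 20 ≡ 9 (mod 11).
Step 5: correct position 5: c_5 = r_5 − e = 4 − 9 ≡ 6 (mod 11). Hence c = [5, 4, 2, 8, 6].
  Check: interpolating c through the α_i gives m(x) = 1 + 2·x (degree < 2) with m(α_i) = c_i for every i, so c is indeed a codeword.


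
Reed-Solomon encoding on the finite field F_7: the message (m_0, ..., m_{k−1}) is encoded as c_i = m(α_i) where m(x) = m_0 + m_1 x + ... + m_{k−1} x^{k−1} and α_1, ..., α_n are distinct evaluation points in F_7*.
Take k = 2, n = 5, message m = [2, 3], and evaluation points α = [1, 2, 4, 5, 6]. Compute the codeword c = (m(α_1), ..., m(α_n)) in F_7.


c = [5, 1, 0, 3, 6]

Message polynomial: m(x) = 2 + 3·x (mod 7).
For each evaluation point α_i, compute m(α_i) mod 7:
  α_1 = 1: Horner steps 3 → 5, so m(1) = 5.
  α_2 = 2: Horner steps 3 → 1, so m(2) = 1.
  α_3 = 4: Horner steps 3 → 0, so m(4) = 0.
  α_4 = 5: Horner steps 3 → 3, so m(5) = 3.
  α_5 = 6: Horner steps 3 → 6, so m(6) = 6.
Codeword c = [5, 1, 0, 3, 6] ∈ F_7^5.


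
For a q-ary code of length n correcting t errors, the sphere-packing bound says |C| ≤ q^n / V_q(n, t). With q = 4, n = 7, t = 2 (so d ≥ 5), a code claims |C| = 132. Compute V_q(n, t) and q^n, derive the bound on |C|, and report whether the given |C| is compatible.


V_q(n, t) = 211, q^n = 16384, Hamming bound = 77, |C| = 132 > bound (violated).

Step 1: Compute V_q(n, t) = Σ_{j=0}^2 C(n, j) (q−1)^j.
  j = 0: C(7,0)·(3)^0 = 1·1 = 1.
  j = 1: C(7,1)·(3)^1 = 7·3 = 21.
  j = 2: C(7,2)·(3)^2 = 21·9 = 189.
  V_q(n, t) = 1 + 21 + 189 = 211.
Step 2: q^n = 4^7 = 16384.
Step 3: Hamming bound ⌊q^n / V_q(n,t)⌋ = ⌊16384/211⌋ = 77.
Step 4: Compare |C| = 132 to 77: violated.
The claimed |C| lies above the Hamming bound, so no 4-ary code of length 7 with d ≥ 5 can have 132 codewords.


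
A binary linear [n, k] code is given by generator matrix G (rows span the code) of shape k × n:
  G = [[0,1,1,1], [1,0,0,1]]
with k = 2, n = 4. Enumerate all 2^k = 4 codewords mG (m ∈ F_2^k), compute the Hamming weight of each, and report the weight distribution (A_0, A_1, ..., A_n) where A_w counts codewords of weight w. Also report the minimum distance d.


Weight distribution: A_0 = 1, A_2 = 1, A_3 = 2. Minimum distance d = 2.

Enumerate all 2^2 = 4 messages m ∈ F_2^2.
For each, compute codeword c = mG in F_2^4, then tally its weight.
  m = 00 → c = 0000, weight = 0.
  m = 10 → c = 0111, weight = 3.
  m = 01 → c = 1001, weight = 2.
  m = 11 → c = 1110, weight = 3.
Tally weights:
  weight 0: 1 codewords.
  weight 2: 1 codewords.
  weight 3: 2 codewords.
Minimum distance d = smallest w > 0 with A_w > 0 = 2.
Sanity: Σ A_w = 4 = 2^2 = 4 ✓.


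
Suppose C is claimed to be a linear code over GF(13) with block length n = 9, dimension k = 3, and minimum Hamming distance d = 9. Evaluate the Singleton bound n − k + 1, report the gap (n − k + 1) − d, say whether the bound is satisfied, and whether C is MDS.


Singleton RHS = n − k + 1 = 7, slack = -2, bound violated (no such code; not MDS).

Singleton bound: d ≤ n − k + 1.
Here n = 9, k = 3, so n − k + 1 = 7.
Given d = 9, check d ≤ 7: NO.
Slack = (n − k + 1) − d = -2.
The slack is negative: d = 9 exceeds n − k + 1 = 7 by 2, so the Singleton bound is violated and no linear [9, 3, 9]_13 code can exist. In particular it is not MDS (MDS requires d = n − k + 1 exactly).
Description: the claimed parameters are [9, 3, 9]_13; such a code would be impossible (violates the Singleton bound).


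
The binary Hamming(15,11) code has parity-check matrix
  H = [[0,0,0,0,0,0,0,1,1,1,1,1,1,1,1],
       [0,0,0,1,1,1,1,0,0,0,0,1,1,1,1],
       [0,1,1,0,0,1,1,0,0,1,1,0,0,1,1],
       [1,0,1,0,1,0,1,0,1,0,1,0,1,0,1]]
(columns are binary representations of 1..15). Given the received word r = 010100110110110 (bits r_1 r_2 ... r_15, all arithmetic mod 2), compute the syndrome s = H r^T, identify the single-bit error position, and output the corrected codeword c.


s = (1, 0, 1, 1)^T, error position = 11, corrected codeword c = 010100110100110

Compute s = H r^T mod 2 one row at a time:
  s_1 = 1 + 0 + 1 + 1 + 0 + 1 + 1 + 0 = 5 ≡ 1 (mod 2).
  s_2 = 1 + 0 + 0 + 1 + 0 + 1 + 1 + 0 = 4 ≡ 0 (mod 2).
  s_3 = 1 + 0 + 0 + 1 + 1 + 1 + 1 + 0 = 5 ≡ 1 (mod 2).
  s_4 = 0 + 0 + 0 + 1 + 0 + 1 + 1 + 0 = 3 ≡ 1 (mod 2).
s = (1, 0, 1, 1)^T — this equals column 11 of H (binary 1011), so error is at position 11.
Correct: flip bit 11 of r = 010100110110110 to get c = 010100110100110.


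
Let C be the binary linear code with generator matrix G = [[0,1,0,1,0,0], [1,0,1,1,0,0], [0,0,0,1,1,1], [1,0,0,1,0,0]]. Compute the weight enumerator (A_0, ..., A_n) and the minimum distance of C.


Weight distribution: A_0 = 1, A_1 = 1, A_2 = 3, A_3 = 6, A_4 = 3, A_5 = 1, A_6 = 1. Minimum distance d = 1.

Enumerate all 2^4 = 16 messages m ∈ F_2^4.
For each, compute codeword c = mG in F_2^6, then tally its weight.
  m = 0000 → c = 000000, weight = 0.
  m = 1000 → c = 010100, weight = 2.
  m = 0100 → c = 101100, weight = 3.
  m = 1100 → c = 111000, weight = 3.
  m = 0010 → c = 000111, weight = 3.
  m = 1010 → c = 010011, weight = 3.
  m = 0110 → c = 101011, weight = 4.
  m = 1110 → c = 111111, weight = 6.
  m = 0001 → c = 100100, weight = 2.
  m = 1001 → c = 110000, weight = 2.
  m = 0101 → c = 001000, weight = 1.
  m = 1101 → c = 011100, weight = 3.
  m = 0011 → c = 100011, weight = 3.
  m = 1011 → c = 110111, weight = 5.
  m = 0111 → c = 001111, weight = 4.
  m = 1111 → c = 011011, weight = 4.
Tally weights:
  weight 0: 1 codewords.
  weight 1: 1 codewords.
  weight 2: 3 codewords.
  weight 3: 6 codewords.
  weight 4: 3 codewords.
  weight 5: 1 codewords.
  weight 6: 1 codewords.
Minimum distance d = smallest w > 0 with A_w > 0 = 1.
Sanity: Σ A_w = 16 = 2^4 = 16 ✓.


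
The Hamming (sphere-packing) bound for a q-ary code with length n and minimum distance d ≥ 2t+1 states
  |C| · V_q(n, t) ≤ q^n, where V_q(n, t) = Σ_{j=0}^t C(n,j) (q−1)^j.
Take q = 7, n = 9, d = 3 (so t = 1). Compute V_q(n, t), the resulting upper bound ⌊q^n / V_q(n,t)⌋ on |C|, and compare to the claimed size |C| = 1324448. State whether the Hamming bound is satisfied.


V_q(n, t) = 55, q^n = 40353607, Hamming bound = 733701, |C| = 1324448 > bound (violated).

Step 1: Compute V_q(n, t) = Σ_{j=0}^1 C(n, j) (q−1)^j.
  j = 0: C(9,0)·(6)^0 = 1·1 = 1.
  j = 1: C(9,1)·(6)^1 = 9·6 = 54.
  V_q(n, t) = 1 + 54 = 55.
Step 2: q^n = 7^9 = 40353607.
Step 3: Hamming bound ⌊q^n / V_q(n,t)⌋ = ⌊40353607/55⌋ = 733701.
Step 4: Compare |C| = 1324448 to 733701: violated.
The claimed |C| lies above the Hamming bound, so no 7-ary code of length 9 with d ≥ 3 can have 1324448 codewords.


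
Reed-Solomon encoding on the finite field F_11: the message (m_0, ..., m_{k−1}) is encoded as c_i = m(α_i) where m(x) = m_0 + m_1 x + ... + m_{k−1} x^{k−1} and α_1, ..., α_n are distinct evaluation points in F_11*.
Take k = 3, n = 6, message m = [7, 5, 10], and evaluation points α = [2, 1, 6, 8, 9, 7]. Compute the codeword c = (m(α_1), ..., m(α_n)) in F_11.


c = [2, 0, 1, 5, 4, 4]

Message polynomial: m(x) = 7 + 5·x + 10·x^2 (mod 11).
For each evaluation point α_i, compute m(α_i) mod 11:
  α_1 = 2: Horner steps 10 → 3 → 2, so m(2) = 2.
  α_2 = 1: Horner steps 10 → 4 → 0, so m(1) = 0.
  α_3 = 6: Horner steps 10 → 10 → 1, so m(6) = 1.
  α_4 = 8: Horner steps 10 → 8 → 5, so m(8) = 5.
  α_5 = 9: Horner steps 10 → 7 → 4, so m(9) = 4.
  α_6 = 7: Horner steps 10 → 9 → 4, so m(7) = 4.
Codeword c = [2, 0, 1, 5, 4, 4] ∈ F_11^6.


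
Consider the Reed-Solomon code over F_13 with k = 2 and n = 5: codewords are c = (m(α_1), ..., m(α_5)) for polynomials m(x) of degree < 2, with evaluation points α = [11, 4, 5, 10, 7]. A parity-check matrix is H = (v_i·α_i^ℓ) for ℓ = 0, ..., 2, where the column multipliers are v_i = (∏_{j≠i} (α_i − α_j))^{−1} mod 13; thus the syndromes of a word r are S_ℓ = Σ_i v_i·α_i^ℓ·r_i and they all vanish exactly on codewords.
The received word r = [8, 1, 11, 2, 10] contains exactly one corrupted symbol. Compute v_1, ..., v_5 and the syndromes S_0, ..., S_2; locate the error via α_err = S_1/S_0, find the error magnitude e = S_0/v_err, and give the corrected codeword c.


S = (1, 4, 3), error at position 2, error magnitude e = 9, c = [8, 5, 11, 2, 10].

Step 1: column multipliers v_i = (∏_{j≠i}(α_i − α_j))^{−1} mod 13.
  i = 1 (α = 11): (11−4)(11−5)(11−10)(11−7) = 7·6·1·4 = 168 ≡ 12, so v_1 = 12^{−1} = 12 (mod 13).
  i = 2 (α = 4): (4−11)(4−5)(4−10)(4−7) = (−7)·(−1)·(−6)·(−3) = 126 ≡ 9, so v_2 = 9^{−1} = 3 (mod 13).
  i = 3 (α = 5): (5−11)(5−4)(5−10)(5−7) = (−6)·1·(−5)·(−2) = −60 ≡ 5, so v_3 = 5^{−1} = 8 (mod 13).
  i = 4 (α = 10): (10−11)(10−4)(10−5)(10−7) = (−1)·6·5·3 = −90 ≡ 1, so v_4 = 1^{−1} = 1 (mod 13).
  i = 5 (α = 7): (7−11)(7−4)(7−5)(7−10) = (−4)·3·2·(−3) = 72 ≡ 7, so v_5 = 7^{−1} = 2 (mod 13).
  v = [12, 3, 8, 1, 2].
Step 2: syndromes of r = [8, 1, 11, 2, 10] (all sums mod 13).
  S_0 = Σ v_i r_i = 12·8 + 3·1 + 8·11 + 1·2 + 2·10 = 209 ≡ 1.
  S_1 = Σ v_i α_i r_i = 12·11·8 + 3·4·1 + 8·5·11 + 1·10·2 + 2·7·10 = 1668 ≡ 4.
  α_i^2 mod 13 = [4, 3, 12, 9, 10].
  S_2 = Σ v_i α_i^2 r_i = 12·4·8 + 3·3·1 + 8·12·11 + 1·9·2 + 2·10·10 = 1667 ≡ 3.
  S = (1, 4, 3) ≠ 0, so r is not a codeword (an error is present).
Step 3: locate the error. For a single error e at position i, S_ℓ = v_i·e·α_i^ℓ, so α_err = S_1/S_0.
  S_0^{−1} = 1^{−1} = 1 (mod 13), so α_err = 4·1 = 4 ≡ 4 = α_2. Error position i = 2.
  Consistency check: S_2/S_1 = 3·10 = 30 ≡ 4 = α_err ✓ (single-error assumption holds).
Step 4: error magnitude e = S_0/v_2 = S_0·∏_{j≠2}(α_2 − α_j) = 1·9 = 9 ≡ 9 (mod 13).
Step 5: correct position 2: c_2 = r_2 − e = 1 − 9 ≡ 5 (mod 13). Hence c = [8, 5, 11, 2, 10].
  Check: interpolating c through the α_i gives m(x) = 7 + 6·x (degree < 2) with m(α_i) = c_i for every i, so c is indeed a codeword.


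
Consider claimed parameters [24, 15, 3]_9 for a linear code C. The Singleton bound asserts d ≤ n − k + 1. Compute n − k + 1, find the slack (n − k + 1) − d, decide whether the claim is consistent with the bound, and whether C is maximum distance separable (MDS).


Singleton RHS = n − k + 1 = 10, slack = 7, bound satisfied, not MDS.

Singleton bound: d ≤ n − k + 1.
Here n = 24, k = 15, so n − k + 1 = 10.
Given d = 3, check d ≤ 10: YES.
Slack = (n − k + 1) − d = 7.
The code is NOT MDS (slack = 7 > 0).
Description: the claimed parameters are [24, 15, 3]_9; such a code would be non-MDS.


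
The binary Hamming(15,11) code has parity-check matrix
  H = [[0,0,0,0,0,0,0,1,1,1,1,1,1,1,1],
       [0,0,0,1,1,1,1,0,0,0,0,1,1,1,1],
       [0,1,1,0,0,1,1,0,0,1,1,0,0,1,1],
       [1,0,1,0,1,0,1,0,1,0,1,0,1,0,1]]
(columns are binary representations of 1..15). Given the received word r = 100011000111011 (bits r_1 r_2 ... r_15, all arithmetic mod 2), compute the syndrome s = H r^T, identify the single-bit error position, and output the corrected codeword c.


s = (1, 1, 1, 0)^T, error position = 14, corrected codeword c = 100011000111001

Compute s = H r^T mod 2 one row at a time:
  s_1 = 0 + 0 + 1 + 1 + 1 + 0 + 1 + 1 = 5 ≡ 1 (mod 2).
  s_2 = 0 + 1 + 1 + 0 + 1 + 0 + 1 + 1 = 5 ≡ 1 (mod 2).
  s_3 = 0 + 0 + 1 + 0 + 1 + 1 + 1 + 1 = 5 ≡ 1 (mod 2).
  s_4 = 1 + 0 + 1 + 0 + 0 + 1 + 0 + 1 = 4 ≡ 0 (mod 2).
s = (1, 1, 1, 0)^T — this equals column 14 of H (binary 1110), so error is at position 14.
Correct: flip bit 14 of r = 100011000111011 to get c = 100011000111001.


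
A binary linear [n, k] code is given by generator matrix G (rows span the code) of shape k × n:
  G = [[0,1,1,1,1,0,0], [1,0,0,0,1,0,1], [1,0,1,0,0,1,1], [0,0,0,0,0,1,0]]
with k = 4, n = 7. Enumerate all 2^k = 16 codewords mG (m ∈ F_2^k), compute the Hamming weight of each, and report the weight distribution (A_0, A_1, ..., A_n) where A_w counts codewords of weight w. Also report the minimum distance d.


Weight distribution: A_0 = 1, A_1 = 1, A_2 = 2, A_3 = 4, A_4 = 3, A_5 = 3, A_6 = 2. Minimum distance d = 1.

Enumerate all 2^4 = 16 messages m ∈ F_2^4.
For each, compute codeword c = mG in F_2^7, then tally its weight.
  m = 0000 → c = 0000000, weight = 0.
  m = 1000 → c = 0111100, weight = 4.
  m = 0100 → c = 1000101, weight = 3.
  m = 1100 → c = 1111001, weight = 5.
  m = 0010 → c = 1010011, weight = 4.
  m = 1010 → c = 1101111, weight = 6.
  m = 0110 → c = 0010110, weight = 3.
  m = 1110 → c = 0101010, weight = 3.
  m = 0001 → c = 0000010, weight = 1.
  m = 1001 → c = 0111110, weight = 5.
  m = 0101 → c = 1000111, weight = 4.
  m = 1101 → c = 1111011, weight = 6.
  m = 0011 → c = 1010001, weight = 3.
  m = 1011 → c = 1101101, weight = 5.
  m = 0111 → c = 0010100, weight = 2.
  m = 1111 → c = 0101000, weight = 2.
Tally weights:
  weight 0: 1 codewords.
  weight 1: 1 codewords.
  weight 2: 2 codewords.
  weight 3: 4 codewords.
  weight 4: 3 codewords.
  weight 5: 3 codewords.
  weight 6: 2 codewords.
Minimum distance d = smallest w > 0 with A_w > 0 = 1.
Sanity: Σ A_w = 16 = 2^4 = 16 ✓.


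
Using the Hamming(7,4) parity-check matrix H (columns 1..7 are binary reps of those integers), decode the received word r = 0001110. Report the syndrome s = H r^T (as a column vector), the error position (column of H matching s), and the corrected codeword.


s = (1, 1, 1)^T, error position = 7, corrected codeword c = 0001111

Compute s = H r^T mod 2 one row at a time:
  s_1 = 1 + 1 + 1 + 0 = 3 ≡ 1 (mod 2).
  s_2 = 0 + 0 + 1 + 0 = 1 ≡ 1 (mod 2).
  s_3 = 0 + 0 + 1 + 0 = 1 ≡ 1 (mod 2).
s = (1, 1, 1)^T — this equals column 7 of H (binary 111), so error is at position 7.
Correct: flip bit 7 of r = 0001110 to get c = 0001111.


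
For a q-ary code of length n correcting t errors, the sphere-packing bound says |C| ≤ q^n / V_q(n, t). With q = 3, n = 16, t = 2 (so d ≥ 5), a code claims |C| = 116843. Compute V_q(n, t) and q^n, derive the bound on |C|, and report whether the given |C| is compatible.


V_q(n, t) = 513, q^n = 43046721, Hamming bound = 83911, |C| = 116843 > bound (violated).

Step 1: Compute V_q(n, t) = Σ_{j=0}^2 C(n, j) (q−1)^j.
  j = 0: C(16,0)·(2)^0 = 1·1 = 1.
  j = 1: C(16,1)·(2)^1 = 16·2 = 32.
  j = 2: C(16,2)·(2)^2 = 120·4 = 480.
  V_q(n, t) = 1 + 32 + 480 = 513.
Step 2: q^n = 3^16 = 43046721.
Step 3: Hamming bound ⌊q^n / V_q(n,t)⌋ = ⌊43046721/513⌋ = 83911.
Step 4: Compare |C| = 116843 to 83911: violated.
The claimed |C| lies above the Hamming bound, so no 3-ary code of length 16 with d ≥ 5 can have 116843 codewords.


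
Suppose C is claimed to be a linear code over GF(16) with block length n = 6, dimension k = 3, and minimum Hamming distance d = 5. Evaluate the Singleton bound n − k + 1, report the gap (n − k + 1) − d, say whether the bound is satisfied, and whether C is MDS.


Singleton RHS = n − k + 1 = 4, slack = -1, bound violated (no such code; not MDS).

Singleton bound: d ≤ n − k + 1.
Here n = 6, k = 3, so n − k + 1 = 4.
Given d = 5, check d ≤ 4: NO.
Slack = (n − k + 1) − d = -1.
The slack is negative: d = 5 exceeds n − k + 1 = 4 by 1, so the Singleton bound is violated and no linear [6, 3, 5]_16 code can exist. In particular it is not MDS (MDS requires d = n − k + 1 exactly).
Description: the claimed parameters are [6, 3, 5]_16; such a code would be impossible (violates the Singleton bound).


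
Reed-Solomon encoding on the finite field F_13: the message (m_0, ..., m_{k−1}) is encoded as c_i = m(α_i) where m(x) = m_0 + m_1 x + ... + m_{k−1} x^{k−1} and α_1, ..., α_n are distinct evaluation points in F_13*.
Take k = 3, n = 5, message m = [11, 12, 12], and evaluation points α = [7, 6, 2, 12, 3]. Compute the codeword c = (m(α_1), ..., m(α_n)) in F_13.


c = [7, 8, 5, 11, 12]

Message polynomial: m(x) = 11 + 12·x + 12·x^2 (mod 13).
For each evaluation point α_i, compute m(α_i) mod 13:
  α_1 = 7: Horner steps 12 → 5 → 7, so m(7) = 7.
  α_2 = 6: Horner steps 12 → 6 → 8, so m(6) = 8.
  α_3 = 2: Horner steps 12 → 10 → 5, so m(2) = 5.
  α_4 = 12: Horner steps 12 → 0 → 11, so m(12) = 11.
  α_5 = 3: Horner steps 12 → 9 → 12, so m(3) = 12.
Codeword c = [7, 8, 5, 11, 12] ∈ F_13^5.


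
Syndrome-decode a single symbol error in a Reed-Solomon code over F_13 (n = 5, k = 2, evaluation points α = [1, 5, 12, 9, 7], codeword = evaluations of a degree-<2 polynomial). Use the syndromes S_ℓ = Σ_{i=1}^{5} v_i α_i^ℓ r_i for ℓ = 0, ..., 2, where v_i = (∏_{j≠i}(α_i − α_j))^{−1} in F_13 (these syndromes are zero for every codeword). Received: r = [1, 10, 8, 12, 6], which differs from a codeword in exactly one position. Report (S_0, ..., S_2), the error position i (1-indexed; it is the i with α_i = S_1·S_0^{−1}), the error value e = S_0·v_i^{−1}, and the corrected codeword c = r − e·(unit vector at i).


S = (1, 5, 12), error at position 2, error magnitude e = 10, c = [1, 0, 8, 12, 6].

Step 1: column multipliers v_i = (∏_{j≠i}(α_i − α_j))^{−1} mod 13.
  i = 1 (α = 1): (1−5)(1−12)(1−9)(1−7) = (−4)·(−11)·(−8)·(−6) = 2112 ≡ 6, so v_1 = 6^{−1} = 11 (mod 13).
  i = 2 (α = 5): (5−1)(5−12)(5−9)(5−7) = 4·(−7)·(−4)·(−2) = −224 ≡ 10, so v_2 = 10^{−1} = 4 (mod 13).
  i = 3 (α = 12): (12−1)(12−5)(12−9)(12−7) = 11·7·3·5 = 1155 ≡ 11, so v_3 = 11^{−1} = 6 (mod 13).
  i = 4 (α = 9): (9−1)(9−5)(9−12)(9−7) = 8·4·(−3)·2 = −192 ≡ 3, so v_4 = 3^{−1} = 9 (mod 13).
  i = 5 (α = 7): (7−1)(7−5)(7−12)(7−9) = 6·2·(−5)·(−2) = 120 ≡ 3, so v_5 = 3^{−1} = 9 (mod 13).
  v = [11, 4, 6, 9, 9].
Step 2: syndromes of r = [1, 10, 8, 12, 6] (all sums mod 13).
  S_0 = Σ v_i r_i = 11·1 + 4·10 + 6·8 + 9·12 + 9·6 = 261 ≡ 1.
  S_1 = Σ v_i α_i r_i = 11·1·1 + 4·5·10 + 6·12·8 + 9·9·12 + 9·7·6 = 2137 ≡ 5.
  α_i^2 mod 13 = [1, 12, 1, 3, 10].
  S_2 = Σ v_i α_i^2 r_i = 11·1·1 + 4·12·10 + 6·1·8 + 9·3·12 + 9·10·6 = 1403 ≡ 12.
  S = (1, 5, 12) ≠ 0, so r is not a codeword (an error is present).
Step 3: locate the error. For a single error e at position i, S_ℓ = v_i·e·α_i^ℓ, so α_err = S_1/S_0.
  S_0^{−1} = 1^{−1} = 1 (mod 13), so α_err = 5·1 = 5 ≡ 5 = α_2. Error position i = 2.
  Consistency check: S_2/S_1 = 12·8 = 96 ≡ 5 = α_err ✓ (single-error assumption holds).
Step 4: error magnitude e = S_0/v_2 = S_0·∏_{j≠2}(α_2 − α_j) = 1·10 = 10 ≡ 10 (mod 13).
Step 5: correct position 2: c_2 = r_2 − e = 10 − 10 ≡ 0 (mod 13). Hence c = [1, 0, 8, 12, 6].
  Check: interpolating c through the α_i gives m(x) = 11 + 3·x (degree < 2) with m(α_i) = c_i for every i, so c is indeed a codeword.


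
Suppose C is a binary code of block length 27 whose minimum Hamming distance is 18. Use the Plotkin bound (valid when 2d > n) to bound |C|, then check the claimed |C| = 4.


Plotkin bound M ≤ 4; given |C| = 4 ≤ bound (satisfied).

Check applicability: 2d = 36, n = 27.
2d − n = 9 > 0, so Plotkin applies.
Compute d/(2d−n) = 18/9 ≈ 2.0000.
⌊d/(2d−n)⌋ = 2.
Plotkin bound: M ≤ 2·2 = 4.
Given |C| = 4, check: satisfied.
This |C| is at the Plotkin bound.
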